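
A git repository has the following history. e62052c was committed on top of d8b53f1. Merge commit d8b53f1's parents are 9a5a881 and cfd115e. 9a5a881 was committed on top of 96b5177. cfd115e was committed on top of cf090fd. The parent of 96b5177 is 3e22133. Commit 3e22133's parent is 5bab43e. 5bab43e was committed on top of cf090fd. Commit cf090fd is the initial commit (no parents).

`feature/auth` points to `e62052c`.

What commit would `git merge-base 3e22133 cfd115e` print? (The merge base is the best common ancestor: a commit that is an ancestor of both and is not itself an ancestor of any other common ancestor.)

Ancestors of 3e22133: {3e22133, 5bab43e, cf090fd}.
Ancestors of cfd115e: {cf090fd, cfd115e}.
Common ancestors: {cf090fd}.
The only common ancestor is cf090fd, so it is the merge base.

cf090fd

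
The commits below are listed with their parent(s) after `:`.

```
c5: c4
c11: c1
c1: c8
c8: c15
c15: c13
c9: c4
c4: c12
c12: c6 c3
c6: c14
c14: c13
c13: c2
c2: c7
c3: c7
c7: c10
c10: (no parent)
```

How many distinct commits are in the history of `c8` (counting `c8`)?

6

Walking parent pointers from c8: reachable set = {c10, c13, c15, c2, c7, c8}.
That is 6 commits.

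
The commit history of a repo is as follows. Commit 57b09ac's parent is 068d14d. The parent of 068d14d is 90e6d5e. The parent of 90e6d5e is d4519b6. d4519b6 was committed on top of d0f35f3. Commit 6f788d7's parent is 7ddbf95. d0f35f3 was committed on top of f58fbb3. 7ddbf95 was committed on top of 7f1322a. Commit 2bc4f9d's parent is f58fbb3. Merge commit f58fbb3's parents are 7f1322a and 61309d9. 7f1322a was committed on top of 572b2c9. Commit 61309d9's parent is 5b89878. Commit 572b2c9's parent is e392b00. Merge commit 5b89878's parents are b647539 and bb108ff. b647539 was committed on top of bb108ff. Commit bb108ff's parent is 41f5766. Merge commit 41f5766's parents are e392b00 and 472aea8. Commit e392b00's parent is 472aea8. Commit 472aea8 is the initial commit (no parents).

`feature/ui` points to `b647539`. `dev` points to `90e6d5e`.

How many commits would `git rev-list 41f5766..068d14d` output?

Reachable from 068d14d: {068d14d, 41f5766, 472aea8, 572b2c9, 5b89878, 61309d9, 7f1322a, 90e6d5e, b647539, bb108ff, d0f35f3, d4519b6, e392b00, f58fbb3}.
Reachable from 41f5766: {41f5766, 472aea8, e392b00}.
In 068d14d's history but not 41f5766's: {068d14d, 572b2c9, 5b89878, 61309d9, 7f1322a, 90e6d5e, b647539, bb108ff, d0f35f3, d4519b6, f58fbb3} — 11 commits.

11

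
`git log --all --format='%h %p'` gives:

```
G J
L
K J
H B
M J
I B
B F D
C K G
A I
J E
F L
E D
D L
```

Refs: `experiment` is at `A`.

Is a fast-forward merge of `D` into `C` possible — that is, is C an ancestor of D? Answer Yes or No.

A fast-forward from C to D is possible iff C is an ancestor of D.
Ancestors of D: {D, L}.
C is not among them, so fast-forward is not possible.

No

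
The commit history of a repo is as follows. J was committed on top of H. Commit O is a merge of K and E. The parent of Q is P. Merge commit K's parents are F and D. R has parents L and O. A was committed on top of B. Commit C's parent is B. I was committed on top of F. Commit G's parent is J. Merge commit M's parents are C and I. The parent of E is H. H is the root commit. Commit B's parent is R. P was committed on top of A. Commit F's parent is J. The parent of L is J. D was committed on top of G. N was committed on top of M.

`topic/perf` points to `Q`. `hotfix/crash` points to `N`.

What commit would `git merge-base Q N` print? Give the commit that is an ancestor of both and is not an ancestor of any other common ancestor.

Ancestors of Q: {A, B, D, E, F, G, H, J, K, L, O, P, Q, R}.
Ancestors of N: {B, C, D, E, F, G, H, I, J, K, L, M, N, O, R}.
Common ancestors: {B, D, E, F, G, H, J, K, L, O, R}.
Among these, B is not an ancestor of any other common ancestor — it is the merge base.

B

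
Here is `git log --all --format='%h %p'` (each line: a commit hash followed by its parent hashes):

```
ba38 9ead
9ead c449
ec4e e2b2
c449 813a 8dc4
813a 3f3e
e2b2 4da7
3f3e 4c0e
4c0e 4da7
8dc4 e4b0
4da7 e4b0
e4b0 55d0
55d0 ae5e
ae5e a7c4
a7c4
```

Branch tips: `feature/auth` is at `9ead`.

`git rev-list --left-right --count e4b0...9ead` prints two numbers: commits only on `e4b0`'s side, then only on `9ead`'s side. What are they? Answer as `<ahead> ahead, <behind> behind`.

Reachable from e4b0: {55d0, a7c4, ae5e, e4b0}.
Reachable from 9ead: {3f3e, 4c0e, 4da7, 55d0, 813a, 8dc4, 9ead, a7c4, ae5e, c449, e4b0}.
Only in e4b0's history (ahead): {} — 0.
Only in 9ead's history (behind): {3f3e, 4c0e, 4da7, 813a, 8dc4, 9ead, c449} — 7.

0 ahead, 7 behind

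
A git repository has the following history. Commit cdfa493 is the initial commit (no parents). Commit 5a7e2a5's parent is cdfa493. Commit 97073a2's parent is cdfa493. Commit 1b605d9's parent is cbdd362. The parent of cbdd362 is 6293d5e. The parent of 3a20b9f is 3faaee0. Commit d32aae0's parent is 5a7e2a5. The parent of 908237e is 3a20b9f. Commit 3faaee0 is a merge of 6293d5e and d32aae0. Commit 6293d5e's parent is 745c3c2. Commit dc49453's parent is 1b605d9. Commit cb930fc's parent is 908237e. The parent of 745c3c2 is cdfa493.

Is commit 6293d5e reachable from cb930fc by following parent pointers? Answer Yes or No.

Ancestors of cb930fc (commits reachable by following parents): {3a20b9f, 3faaee0, 5a7e2a5, 6293d5e, 745c3c2, 908237e, cb930fc, cdfa493, d32aae0}.
6293d5e is in that set, so it is an ancestor of cb930fc.

Yes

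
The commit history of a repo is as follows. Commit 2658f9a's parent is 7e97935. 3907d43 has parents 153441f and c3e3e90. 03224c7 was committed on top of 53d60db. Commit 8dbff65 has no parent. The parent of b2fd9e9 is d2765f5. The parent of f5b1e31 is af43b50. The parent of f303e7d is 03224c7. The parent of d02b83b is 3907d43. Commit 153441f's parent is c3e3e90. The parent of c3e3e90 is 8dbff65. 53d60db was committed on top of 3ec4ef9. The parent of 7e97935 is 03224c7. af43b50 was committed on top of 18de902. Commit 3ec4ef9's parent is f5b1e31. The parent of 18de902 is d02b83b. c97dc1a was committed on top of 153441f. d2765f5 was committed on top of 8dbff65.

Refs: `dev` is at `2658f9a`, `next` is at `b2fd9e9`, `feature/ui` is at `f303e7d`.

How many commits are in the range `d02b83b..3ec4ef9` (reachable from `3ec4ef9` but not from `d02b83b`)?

4

Reachable from 3ec4ef9: {153441f, 18de902, 3907d43, 3ec4ef9, 8dbff65, af43b50, c3e3e90, d02b83b, f5b1e31}.
Reachable from d02b83b: {153441f, 3907d43, 8dbff65, c3e3e90, d02b83b}.
In 3ec4ef9's history but not d02b83b's: {18de902, 3ec4ef9, af43b50, f5b1e31} — 4 commits.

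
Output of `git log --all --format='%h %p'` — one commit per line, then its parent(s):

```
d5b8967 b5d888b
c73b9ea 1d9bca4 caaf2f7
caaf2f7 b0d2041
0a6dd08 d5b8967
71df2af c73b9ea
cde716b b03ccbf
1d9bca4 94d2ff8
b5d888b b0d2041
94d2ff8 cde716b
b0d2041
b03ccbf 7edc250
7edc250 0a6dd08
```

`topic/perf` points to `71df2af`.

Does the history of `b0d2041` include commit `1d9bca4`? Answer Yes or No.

No

Ancestors of b0d2041: {b0d2041}.
1d9bca4 is not in that set, so it is not an ancestor of b0d2041.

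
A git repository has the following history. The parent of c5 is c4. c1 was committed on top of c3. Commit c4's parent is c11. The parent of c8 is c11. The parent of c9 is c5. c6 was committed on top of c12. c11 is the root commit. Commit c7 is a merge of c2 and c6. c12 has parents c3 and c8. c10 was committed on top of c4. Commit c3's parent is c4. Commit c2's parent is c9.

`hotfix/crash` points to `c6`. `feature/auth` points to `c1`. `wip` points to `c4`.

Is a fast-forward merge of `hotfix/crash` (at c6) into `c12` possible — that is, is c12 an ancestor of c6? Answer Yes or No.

Yes

A fast-forward from c12 to c6 is possible iff c12 is an ancestor of c6.
Ancestors of c6: {c11, c12, c3, c4, c6, c8}.
c12 is among them, so fast-forward is possible.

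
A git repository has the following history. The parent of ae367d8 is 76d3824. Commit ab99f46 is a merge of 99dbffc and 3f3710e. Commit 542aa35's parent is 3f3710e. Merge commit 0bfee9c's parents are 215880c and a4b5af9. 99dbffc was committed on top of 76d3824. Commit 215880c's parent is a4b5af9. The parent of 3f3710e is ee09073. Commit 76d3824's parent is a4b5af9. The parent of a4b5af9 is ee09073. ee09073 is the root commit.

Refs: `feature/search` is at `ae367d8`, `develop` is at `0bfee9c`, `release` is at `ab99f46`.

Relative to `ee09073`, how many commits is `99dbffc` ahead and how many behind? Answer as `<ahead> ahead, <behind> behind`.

Reachable from 99dbffc: {76d3824, 99dbffc, a4b5af9, ee09073}.
Reachable from ee09073: {ee09073}.
Only in 99dbffc's history (ahead): {76d3824, 99dbffc, a4b5af9} — 3.
Only in ee09073's history (behind): {} — 0.

3 ahead, 0 behind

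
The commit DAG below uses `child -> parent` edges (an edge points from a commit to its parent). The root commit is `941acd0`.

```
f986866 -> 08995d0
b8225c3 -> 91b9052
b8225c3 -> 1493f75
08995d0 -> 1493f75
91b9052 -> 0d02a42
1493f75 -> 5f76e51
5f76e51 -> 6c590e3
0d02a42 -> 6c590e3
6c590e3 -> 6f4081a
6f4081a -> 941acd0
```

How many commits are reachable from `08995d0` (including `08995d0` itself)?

6

Walking parent pointers from 08995d0: reachable set = {08995d0, 1493f75, 5f76e51, 6c590e3, 6f4081a, 941acd0}.
That is 6 commits.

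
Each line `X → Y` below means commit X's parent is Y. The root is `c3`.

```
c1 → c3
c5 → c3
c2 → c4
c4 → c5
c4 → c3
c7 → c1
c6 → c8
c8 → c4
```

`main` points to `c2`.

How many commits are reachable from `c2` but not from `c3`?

3

Reachable from c2: {c2, c3, c4, c5}.
Reachable from c3: {c3}.
In c2's history but not c3's: {c2, c4, c5} — 3 commits.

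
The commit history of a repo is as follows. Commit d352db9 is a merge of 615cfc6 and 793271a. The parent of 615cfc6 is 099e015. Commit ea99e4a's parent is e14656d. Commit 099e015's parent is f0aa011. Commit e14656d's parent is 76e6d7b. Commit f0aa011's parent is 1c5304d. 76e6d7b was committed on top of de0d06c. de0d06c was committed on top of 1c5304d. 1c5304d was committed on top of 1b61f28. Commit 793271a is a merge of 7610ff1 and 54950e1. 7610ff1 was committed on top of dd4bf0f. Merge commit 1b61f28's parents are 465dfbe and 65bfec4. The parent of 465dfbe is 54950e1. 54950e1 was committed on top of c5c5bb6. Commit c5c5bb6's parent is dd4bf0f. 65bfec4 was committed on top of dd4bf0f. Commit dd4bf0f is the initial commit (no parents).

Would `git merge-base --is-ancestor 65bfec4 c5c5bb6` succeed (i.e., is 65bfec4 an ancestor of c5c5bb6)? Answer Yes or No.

No

Ancestors of c5c5bb6: {c5c5bb6, dd4bf0f}.
65bfec4 is not in that set, so it is not an ancestor of c5c5bb6.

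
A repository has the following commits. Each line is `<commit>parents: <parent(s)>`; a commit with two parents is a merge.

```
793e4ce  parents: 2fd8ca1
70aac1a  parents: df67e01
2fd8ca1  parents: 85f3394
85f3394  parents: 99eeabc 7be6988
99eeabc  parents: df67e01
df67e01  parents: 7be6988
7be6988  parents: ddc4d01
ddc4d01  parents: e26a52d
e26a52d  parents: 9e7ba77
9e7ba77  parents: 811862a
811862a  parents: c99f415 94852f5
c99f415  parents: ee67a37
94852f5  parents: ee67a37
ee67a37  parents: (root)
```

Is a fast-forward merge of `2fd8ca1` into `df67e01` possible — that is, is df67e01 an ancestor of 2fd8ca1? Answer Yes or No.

A fast-forward from df67e01 to 2fd8ca1 is possible iff df67e01 is an ancestor of 2fd8ca1.
Ancestors of 2fd8ca1: {2fd8ca1, 7be6988, 811862a, 85f3394, 94852f5, 99eeabc, 9e7ba77, c99f415, ddc4d01, df67e01, e26a52d, ee67a37}.
df67e01 is among them, so fast-forward is possible.

Yes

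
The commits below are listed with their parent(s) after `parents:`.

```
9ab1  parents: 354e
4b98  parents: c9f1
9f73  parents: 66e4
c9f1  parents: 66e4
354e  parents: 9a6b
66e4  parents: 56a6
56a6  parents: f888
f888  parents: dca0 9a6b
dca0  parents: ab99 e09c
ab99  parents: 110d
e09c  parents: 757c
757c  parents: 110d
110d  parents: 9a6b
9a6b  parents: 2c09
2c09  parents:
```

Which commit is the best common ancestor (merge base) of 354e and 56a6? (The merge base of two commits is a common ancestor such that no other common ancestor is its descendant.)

9a6b

Ancestors of 354e: {2c09, 354e, 9a6b}.
Ancestors of 56a6: {110d, 2c09, 56a6, 757c, 9a6b, ab99, dca0, e09c, f888}.
Common ancestors: {2c09, 9a6b}.
Among these, 9a6b is not an ancestor of any other common ancestor — it is the merge base.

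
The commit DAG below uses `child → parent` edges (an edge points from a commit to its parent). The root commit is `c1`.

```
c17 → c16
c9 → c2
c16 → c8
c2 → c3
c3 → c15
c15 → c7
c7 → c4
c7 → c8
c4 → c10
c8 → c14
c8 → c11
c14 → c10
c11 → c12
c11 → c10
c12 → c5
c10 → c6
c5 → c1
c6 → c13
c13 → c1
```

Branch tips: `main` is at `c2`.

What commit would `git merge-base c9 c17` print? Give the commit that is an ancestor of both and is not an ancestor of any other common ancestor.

c8

Ancestors of c9: {c1, c10, c11, c12, c13, c14, c15, c2, c3, c4, c5, c6, c7, c8, c9}.
Ancestors of c17: {c1, c10, c11, c12, c13, c14, c16, c17, c5, c6, c8}.
Common ancestors: {c1, c10, c11, c12, c13, c14, c5, c6, c8}.
Among these, c8 is not an ancestor of any other common ancestor — it is the merge base.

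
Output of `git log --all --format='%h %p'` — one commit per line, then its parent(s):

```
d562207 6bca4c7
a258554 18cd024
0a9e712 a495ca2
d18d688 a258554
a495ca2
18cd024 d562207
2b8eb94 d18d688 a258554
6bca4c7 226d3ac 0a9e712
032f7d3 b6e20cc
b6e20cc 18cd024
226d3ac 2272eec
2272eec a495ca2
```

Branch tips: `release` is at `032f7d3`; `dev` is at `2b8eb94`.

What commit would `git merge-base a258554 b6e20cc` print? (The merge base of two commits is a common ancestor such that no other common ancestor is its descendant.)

Ancestors of a258554: {0a9e712, 18cd024, 226d3ac, 2272eec, 6bca4c7, a258554, a495ca2, d562207}.
Ancestors of b6e20cc: {0a9e712, 18cd024, 226d3ac, 2272eec, 6bca4c7, a495ca2, b6e20cc, d562207}.
Common ancestors: {0a9e712, 18cd024, 226d3ac, 2272eec, 6bca4c7, a495ca2, d562207}.
Among these, 18cd024 is not an ancestor of any other common ancestor — it is the merge base.

18cd024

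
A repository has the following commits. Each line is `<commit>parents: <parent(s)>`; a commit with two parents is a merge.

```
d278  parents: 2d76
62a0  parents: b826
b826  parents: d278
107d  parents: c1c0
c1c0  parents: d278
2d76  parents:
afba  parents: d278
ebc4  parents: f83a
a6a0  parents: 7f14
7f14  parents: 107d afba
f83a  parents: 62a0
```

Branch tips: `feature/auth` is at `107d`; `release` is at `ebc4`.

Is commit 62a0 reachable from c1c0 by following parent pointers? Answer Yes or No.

No

Ancestors of c1c0: {2d76, c1c0, d278}.
62a0 is not in that set, so it is not an ancestor of c1c0.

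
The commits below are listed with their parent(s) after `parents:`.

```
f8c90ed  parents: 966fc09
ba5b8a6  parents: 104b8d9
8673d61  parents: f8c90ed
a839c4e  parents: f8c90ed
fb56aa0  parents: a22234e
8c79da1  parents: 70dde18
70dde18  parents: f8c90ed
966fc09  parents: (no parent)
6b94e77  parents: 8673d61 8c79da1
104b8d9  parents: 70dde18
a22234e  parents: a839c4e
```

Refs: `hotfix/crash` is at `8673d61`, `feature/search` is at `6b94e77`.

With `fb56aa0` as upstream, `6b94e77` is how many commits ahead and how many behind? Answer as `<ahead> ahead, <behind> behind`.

Reachable from 6b94e77: {6b94e77, 70dde18, 8673d61, 8c79da1, 966fc09, f8c90ed}.
Reachable from fb56aa0: {966fc09, a22234e, a839c4e, f8c90ed, fb56aa0}.
Only in 6b94e77's history (ahead): {6b94e77, 70dde18, 8673d61, 8c79da1} — 4.
Only in fb56aa0's history (behind): {a22234e, a839c4e, fb56aa0} — 3.

4 ahead, 3 behind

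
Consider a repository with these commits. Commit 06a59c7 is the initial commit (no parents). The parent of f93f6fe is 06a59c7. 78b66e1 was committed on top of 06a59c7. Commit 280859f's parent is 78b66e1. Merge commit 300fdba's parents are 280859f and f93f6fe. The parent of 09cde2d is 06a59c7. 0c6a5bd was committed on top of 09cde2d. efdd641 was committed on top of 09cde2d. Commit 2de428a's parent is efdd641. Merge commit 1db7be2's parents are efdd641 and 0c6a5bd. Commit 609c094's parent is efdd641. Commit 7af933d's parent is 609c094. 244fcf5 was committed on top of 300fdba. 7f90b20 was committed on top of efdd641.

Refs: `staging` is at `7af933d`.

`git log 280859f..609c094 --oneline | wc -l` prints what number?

3

Reachable from 609c094: {06a59c7, 09cde2d, 609c094, efdd641}.
Reachable from 280859f: {06a59c7, 280859f, 78b66e1}.
In 609c094's history but not 280859f's: {09cde2d, 609c094, efdd641} — 3 commits.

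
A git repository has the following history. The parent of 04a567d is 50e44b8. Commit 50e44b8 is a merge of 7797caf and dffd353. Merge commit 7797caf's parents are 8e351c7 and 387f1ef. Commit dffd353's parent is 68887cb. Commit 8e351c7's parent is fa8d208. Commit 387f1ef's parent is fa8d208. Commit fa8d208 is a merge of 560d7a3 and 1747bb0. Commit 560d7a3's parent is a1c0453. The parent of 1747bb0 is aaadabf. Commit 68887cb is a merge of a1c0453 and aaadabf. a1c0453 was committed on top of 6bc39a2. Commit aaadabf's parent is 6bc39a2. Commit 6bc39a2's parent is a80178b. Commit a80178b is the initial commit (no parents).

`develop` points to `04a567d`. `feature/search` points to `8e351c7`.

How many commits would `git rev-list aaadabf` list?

3

Walking parent pointers from aaadabf: reachable set = {6bc39a2, a80178b, aaadabf}.
That is 3 commits.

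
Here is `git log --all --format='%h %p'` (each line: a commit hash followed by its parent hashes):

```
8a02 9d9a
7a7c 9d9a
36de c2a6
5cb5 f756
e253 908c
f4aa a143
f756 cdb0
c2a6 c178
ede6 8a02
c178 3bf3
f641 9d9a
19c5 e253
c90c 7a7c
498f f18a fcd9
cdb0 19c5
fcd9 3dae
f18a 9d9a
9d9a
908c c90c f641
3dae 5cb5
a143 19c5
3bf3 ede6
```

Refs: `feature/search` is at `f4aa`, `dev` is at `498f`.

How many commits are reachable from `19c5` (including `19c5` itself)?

7

Walking parent pointers from 19c5: reachable set = {19c5, 7a7c, 908c, 9d9a, c90c, e253, f641}.
That is 7 commits.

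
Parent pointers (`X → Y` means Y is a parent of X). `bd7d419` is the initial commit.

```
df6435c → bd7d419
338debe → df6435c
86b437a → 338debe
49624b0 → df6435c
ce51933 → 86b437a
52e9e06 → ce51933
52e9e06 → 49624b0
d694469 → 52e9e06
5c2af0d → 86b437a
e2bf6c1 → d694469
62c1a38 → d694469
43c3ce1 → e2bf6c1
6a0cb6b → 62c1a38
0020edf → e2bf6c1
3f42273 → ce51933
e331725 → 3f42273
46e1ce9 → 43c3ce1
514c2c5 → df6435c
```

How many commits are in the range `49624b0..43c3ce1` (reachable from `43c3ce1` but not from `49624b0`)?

Reachable from 43c3ce1: {338debe, 43c3ce1, 49624b0, 52e9e06, 86b437a, bd7d419, ce51933, d694469, df6435c, e2bf6c1}.
Reachable from 49624b0: {49624b0, bd7d419, df6435c}.
In 43c3ce1's history but not 49624b0's: {338debe, 43c3ce1, 52e9e06, 86b437a, ce51933, d694469, e2bf6c1} — 7 commits.

7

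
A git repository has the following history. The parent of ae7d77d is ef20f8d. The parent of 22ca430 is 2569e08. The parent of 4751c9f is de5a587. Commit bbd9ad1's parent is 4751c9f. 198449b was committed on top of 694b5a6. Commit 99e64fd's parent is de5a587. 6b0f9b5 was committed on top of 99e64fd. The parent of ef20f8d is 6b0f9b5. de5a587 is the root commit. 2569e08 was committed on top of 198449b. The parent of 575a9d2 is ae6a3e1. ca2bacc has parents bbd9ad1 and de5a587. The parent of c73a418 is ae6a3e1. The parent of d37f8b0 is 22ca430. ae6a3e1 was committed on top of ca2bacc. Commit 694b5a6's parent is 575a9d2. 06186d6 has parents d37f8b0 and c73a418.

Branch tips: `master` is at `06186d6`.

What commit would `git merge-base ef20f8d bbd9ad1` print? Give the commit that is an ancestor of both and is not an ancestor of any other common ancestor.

Ancestors of ef20f8d: {6b0f9b5, 99e64fd, de5a587, ef20f8d}.
Ancestors of bbd9ad1: {4751c9f, bbd9ad1, de5a587}.
Common ancestors: {de5a587}.
The only common ancestor is de5a587, so it is the merge base.

de5a587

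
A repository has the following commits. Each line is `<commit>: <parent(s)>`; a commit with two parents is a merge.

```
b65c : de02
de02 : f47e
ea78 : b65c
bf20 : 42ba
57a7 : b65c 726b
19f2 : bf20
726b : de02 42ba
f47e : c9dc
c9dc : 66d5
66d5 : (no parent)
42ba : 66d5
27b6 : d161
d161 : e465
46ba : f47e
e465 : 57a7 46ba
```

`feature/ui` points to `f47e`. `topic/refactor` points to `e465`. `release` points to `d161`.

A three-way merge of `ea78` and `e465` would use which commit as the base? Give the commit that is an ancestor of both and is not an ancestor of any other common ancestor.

Ancestors of ea78: {66d5, b65c, c9dc, de02, ea78, f47e}.
Ancestors of e465: {42ba, 46ba, 57a7, 66d5, 726b, b65c, c9dc, de02, e465, f47e}.
Common ancestors: {66d5, b65c, c9dc, de02, f47e}.
Among these, b65c is not an ancestor of any other common ancestor — it is the merge base.

b65c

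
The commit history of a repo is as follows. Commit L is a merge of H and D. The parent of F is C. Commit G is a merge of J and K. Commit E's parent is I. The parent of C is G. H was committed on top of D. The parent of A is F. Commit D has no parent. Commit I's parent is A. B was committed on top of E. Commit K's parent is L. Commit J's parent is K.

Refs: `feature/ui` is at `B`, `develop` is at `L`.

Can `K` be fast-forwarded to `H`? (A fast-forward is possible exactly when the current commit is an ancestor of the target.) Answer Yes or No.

A fast-forward from K to H is possible iff K is an ancestor of H.
Ancestors of H: {D, H}.
K is not among them, so fast-forward is not possible.

No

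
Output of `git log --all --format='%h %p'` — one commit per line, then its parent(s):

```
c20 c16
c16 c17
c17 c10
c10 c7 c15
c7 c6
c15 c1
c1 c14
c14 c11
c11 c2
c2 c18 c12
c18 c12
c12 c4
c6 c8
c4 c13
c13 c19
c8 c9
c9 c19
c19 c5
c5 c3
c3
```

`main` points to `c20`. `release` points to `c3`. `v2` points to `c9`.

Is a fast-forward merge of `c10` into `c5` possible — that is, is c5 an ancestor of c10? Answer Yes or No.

Yes

A fast-forward from c5 to c10 is possible iff c5 is an ancestor of c10.
Ancestors of c10: {c1, c10, c11, c12, c13, c14, c15, c18, c19, c2, c3, c4, c5, c6, c7, c8, c9}.
c5 is among them, so fast-forward is possible.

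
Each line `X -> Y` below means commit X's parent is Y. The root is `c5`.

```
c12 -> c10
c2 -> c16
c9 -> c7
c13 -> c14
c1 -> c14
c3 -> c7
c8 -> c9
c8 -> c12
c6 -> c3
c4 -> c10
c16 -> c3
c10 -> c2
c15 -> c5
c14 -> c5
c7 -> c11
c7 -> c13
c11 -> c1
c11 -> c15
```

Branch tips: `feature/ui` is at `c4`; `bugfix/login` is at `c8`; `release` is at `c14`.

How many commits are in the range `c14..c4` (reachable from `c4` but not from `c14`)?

10

Reachable from c4: {c1, c10, c11, c13, c14, c15, c16, c2, c3, c4, c5, c7}.
Reachable from c14: {c14, c5}.
In c4's history but not c14's: {c1, c10, c11, c13, c15, c16, c2, c3, c4, c7} — 10 commits.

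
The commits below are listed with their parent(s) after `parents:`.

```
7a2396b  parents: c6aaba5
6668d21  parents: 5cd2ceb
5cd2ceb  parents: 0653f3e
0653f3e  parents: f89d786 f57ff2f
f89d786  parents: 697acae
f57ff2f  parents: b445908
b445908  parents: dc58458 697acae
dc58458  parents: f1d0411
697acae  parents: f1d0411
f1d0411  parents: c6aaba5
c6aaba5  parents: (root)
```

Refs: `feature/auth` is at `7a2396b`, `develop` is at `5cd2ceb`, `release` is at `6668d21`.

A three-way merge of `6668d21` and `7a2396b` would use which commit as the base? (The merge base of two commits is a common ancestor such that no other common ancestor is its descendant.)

Ancestors of 6668d21: {0653f3e, 5cd2ceb, 6668d21, 697acae, b445908, c6aaba5, dc58458, f1d0411, f57ff2f, f89d786}.
Ancestors of 7a2396b: {7a2396b, c6aaba5}.
Common ancestors: {c6aaba5}.
The only common ancestor is c6aaba5, so it is the merge base.

c6aaba5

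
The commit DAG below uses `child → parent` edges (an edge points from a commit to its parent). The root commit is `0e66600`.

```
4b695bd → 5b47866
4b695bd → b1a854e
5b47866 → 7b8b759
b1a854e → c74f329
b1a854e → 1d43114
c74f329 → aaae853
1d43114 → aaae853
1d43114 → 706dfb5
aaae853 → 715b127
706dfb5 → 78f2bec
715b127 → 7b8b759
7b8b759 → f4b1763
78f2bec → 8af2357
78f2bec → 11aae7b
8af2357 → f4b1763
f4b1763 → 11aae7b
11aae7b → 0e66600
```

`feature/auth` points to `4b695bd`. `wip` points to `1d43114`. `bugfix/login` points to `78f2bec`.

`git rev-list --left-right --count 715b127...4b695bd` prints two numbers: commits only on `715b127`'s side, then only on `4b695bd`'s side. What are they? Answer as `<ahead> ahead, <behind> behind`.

0 ahead, 9 behind

Reachable from 715b127: {0e66600, 11aae7b, 715b127, 7b8b759, f4b1763}.
Reachable from 4b695bd: {0e66600, 11aae7b, 1d43114, 4b695bd, 5b47866, 706dfb5, 715b127, 78f2bec, 7b8b759, 8af2357, aaae853, b1a854e, c74f329, f4b1763}.
Only in 715b127's history (ahead): {} — 0.
Only in 4b695bd's history (behind): {1d43114, 4b695bd, 5b47866, 706dfb5, 78f2bec, 8af2357, aaae853, b1a854e, c74f329} — 9.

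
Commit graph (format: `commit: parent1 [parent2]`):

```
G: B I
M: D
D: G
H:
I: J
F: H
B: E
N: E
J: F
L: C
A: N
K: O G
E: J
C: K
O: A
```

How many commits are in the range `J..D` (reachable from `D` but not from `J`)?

Reachable from D: {B, D, E, F, G, H, I, J}.
Reachable from J: {F, H, J}.
In D's history but not J's: {B, D, E, G, I} — 5 commits.

5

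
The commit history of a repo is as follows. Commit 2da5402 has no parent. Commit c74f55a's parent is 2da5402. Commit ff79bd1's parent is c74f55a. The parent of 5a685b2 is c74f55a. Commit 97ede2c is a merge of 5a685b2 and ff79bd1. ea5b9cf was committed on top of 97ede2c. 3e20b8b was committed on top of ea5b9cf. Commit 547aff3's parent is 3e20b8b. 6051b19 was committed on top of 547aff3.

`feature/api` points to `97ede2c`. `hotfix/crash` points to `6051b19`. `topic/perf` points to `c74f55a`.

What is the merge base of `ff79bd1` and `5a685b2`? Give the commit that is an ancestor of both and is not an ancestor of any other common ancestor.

c74f55a

Ancestors of ff79bd1: {2da5402, c74f55a, ff79bd1}.
Ancestors of 5a685b2: {2da5402, 5a685b2, c74f55a}.
Common ancestors: {2da5402, c74f55a}.
Among these, c74f55a is not an ancestor of any other common ancestor — it is the merge base.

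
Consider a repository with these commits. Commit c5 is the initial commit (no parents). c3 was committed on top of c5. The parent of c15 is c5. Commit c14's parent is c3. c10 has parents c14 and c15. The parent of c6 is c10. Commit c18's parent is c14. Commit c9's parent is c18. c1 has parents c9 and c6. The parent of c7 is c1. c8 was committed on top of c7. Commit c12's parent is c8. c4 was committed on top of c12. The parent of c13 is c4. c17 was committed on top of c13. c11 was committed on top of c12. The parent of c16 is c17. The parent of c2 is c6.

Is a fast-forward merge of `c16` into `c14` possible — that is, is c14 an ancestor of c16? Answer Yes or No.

A fast-forward from c14 to c16 is possible iff c14 is an ancestor of c16.
Ancestors of c16: {c1, c10, c12, c13, c14, c15, c16, c17, c18, c3, c4, c5, c6, c7, c8, c9}.
c14 is among them, so fast-forward is possible.

Yes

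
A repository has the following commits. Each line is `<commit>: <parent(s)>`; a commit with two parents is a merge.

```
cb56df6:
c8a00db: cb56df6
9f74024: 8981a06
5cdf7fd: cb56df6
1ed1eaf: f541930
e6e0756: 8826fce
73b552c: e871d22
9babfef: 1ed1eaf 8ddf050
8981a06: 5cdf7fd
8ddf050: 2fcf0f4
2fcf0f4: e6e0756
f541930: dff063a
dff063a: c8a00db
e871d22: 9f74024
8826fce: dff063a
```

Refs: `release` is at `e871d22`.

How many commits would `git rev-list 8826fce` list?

4

Walking parent pointers from 8826fce: reachable set = {8826fce, c8a00db, cb56df6, dff063a}.
That is 4 commits.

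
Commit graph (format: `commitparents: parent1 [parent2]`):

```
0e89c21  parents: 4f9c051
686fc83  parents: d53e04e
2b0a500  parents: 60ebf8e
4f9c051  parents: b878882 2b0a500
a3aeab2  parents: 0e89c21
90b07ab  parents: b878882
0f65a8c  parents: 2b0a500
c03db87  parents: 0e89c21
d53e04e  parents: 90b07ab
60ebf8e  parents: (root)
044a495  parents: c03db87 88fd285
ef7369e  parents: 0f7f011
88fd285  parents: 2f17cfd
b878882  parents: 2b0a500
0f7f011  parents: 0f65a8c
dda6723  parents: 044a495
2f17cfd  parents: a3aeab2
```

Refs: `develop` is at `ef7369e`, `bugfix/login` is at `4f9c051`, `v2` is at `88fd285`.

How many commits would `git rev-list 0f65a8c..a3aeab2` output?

4

Reachable from a3aeab2: {0e89c21, 2b0a500, 4f9c051, 60ebf8e, a3aeab2, b878882}.
Reachable from 0f65a8c: {0f65a8c, 2b0a500, 60ebf8e}.
In a3aeab2's history but not 0f65a8c's: {0e89c21, 4f9c051, a3aeab2, b878882} — 4 commits.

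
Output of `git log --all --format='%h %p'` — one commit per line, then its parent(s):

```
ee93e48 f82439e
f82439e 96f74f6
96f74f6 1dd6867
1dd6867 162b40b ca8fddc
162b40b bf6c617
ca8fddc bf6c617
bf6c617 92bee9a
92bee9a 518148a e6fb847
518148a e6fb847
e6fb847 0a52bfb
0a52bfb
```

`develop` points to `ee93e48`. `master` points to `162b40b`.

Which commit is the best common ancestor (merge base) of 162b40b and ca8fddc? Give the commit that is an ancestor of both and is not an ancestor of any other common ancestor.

Ancestors of 162b40b: {0a52bfb, 162b40b, 518148a, 92bee9a, bf6c617, e6fb847}.
Ancestors of ca8fddc: {0a52bfb, 518148a, 92bee9a, bf6c617, ca8fddc, e6fb847}.
Common ancestors: {0a52bfb, 518148a, 92bee9a, bf6c617, e6fb847}.
Among these, bf6c617 is not an ancestor of any other common ancestor — it is the merge base.

bf6c617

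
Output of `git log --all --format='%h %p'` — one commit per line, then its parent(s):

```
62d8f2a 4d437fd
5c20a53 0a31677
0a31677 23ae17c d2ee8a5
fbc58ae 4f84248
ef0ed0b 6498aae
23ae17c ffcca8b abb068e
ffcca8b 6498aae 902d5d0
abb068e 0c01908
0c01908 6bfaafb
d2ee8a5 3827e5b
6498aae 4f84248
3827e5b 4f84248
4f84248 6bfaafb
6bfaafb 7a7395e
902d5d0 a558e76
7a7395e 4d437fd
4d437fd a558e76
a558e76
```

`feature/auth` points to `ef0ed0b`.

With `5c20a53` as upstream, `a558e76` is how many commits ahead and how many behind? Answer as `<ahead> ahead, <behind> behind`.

0 ahead, 14 behind

Reachable from a558e76: {a558e76}.
Reachable from 5c20a53: {0a31677, 0c01908, 23ae17c, 3827e5b, 4d437fd, 4f84248, 5c20a53, 6498aae, 6bfaafb, 7a7395e, 902d5d0, a558e76, abb068e, d2ee8a5, ffcca8b}.
Only in a558e76's history (ahead): {} — 0.
Only in 5c20a53's history (behind): {0a31677, 0c01908, 23ae17c, 3827e5b, 4d437fd, 4f84248, 5c20a53, 6498aae, 6bfaafb, 7a7395e, 902d5d0, abb068e, d2ee8a5, ffcca8b} — 14.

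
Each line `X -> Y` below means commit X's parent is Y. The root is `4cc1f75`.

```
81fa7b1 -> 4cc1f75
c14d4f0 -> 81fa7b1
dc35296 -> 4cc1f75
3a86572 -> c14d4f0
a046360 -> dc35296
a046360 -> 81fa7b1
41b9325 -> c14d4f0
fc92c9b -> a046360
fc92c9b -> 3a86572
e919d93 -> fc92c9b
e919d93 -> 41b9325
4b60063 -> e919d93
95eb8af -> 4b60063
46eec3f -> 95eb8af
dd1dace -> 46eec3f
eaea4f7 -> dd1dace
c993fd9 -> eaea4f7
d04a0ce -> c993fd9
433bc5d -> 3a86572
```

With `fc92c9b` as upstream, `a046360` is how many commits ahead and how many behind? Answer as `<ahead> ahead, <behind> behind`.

0 ahead, 3 behind

Reachable from a046360: {4cc1f75, 81fa7b1, a046360, dc35296}.
Reachable from fc92c9b: {3a86572, 4cc1f75, 81fa7b1, a046360, c14d4f0, dc35296, fc92c9b}.
Only in a046360's history (ahead): {} — 0.
Only in fc92c9b's history (behind): {3a86572, c14d4f0, fc92c9b} — 3.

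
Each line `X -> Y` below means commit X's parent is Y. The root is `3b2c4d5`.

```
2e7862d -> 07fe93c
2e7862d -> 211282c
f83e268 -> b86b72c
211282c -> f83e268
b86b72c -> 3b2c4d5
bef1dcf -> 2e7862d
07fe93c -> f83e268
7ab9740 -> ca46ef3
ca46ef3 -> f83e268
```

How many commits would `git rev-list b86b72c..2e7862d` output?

Reachable from 2e7862d: {07fe93c, 211282c, 2e7862d, 3b2c4d5, b86b72c, f83e268}.
Reachable from b86b72c: {3b2c4d5, b86b72c}.
In 2e7862d's history but not b86b72c's: {07fe93c, 211282c, 2e7862d, f83e268} — 4 commits.

4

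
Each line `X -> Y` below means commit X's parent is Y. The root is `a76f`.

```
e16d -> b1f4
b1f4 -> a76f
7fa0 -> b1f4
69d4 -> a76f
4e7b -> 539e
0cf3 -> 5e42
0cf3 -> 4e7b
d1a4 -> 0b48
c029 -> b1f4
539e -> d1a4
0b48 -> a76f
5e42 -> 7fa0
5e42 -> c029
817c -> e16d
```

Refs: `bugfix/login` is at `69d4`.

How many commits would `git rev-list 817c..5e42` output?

Reachable from 5e42: {5e42, 7fa0, a76f, b1f4, c029}.
Reachable from 817c: {817c, a76f, b1f4, e16d}.
In 5e42's history but not 817c's: {5e42, 7fa0, c029} — 3 commits.

3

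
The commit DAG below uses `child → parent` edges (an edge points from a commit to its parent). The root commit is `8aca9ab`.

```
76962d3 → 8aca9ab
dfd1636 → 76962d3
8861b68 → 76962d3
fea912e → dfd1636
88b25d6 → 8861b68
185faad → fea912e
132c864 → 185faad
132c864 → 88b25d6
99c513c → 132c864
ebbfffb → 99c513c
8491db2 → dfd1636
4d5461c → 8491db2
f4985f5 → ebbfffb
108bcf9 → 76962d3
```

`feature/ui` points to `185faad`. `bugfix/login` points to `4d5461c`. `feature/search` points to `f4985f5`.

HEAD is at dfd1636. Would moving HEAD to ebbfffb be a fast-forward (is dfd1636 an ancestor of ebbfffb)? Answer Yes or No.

Yes

A fast-forward from dfd1636 to ebbfffb is possible iff dfd1636 is an ancestor of ebbfffb.
Ancestors of ebbfffb: {132c864, 185faad, 76962d3, 8861b68, 88b25d6, 8aca9ab, 99c513c, dfd1636, ebbfffb, fea912e}.
dfd1636 is among them, so fast-forward is possible.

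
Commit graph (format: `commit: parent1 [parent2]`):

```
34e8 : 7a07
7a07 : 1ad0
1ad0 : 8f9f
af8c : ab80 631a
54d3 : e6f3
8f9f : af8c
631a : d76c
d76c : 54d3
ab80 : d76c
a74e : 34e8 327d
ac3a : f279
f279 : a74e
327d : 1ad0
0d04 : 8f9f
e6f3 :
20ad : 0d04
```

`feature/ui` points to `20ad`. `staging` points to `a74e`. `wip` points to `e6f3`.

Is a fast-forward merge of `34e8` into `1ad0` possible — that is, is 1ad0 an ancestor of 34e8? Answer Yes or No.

A fast-forward from 1ad0 to 34e8 is possible iff 1ad0 is an ancestor of 34e8.
Ancestors of 34e8: {1ad0, 34e8, 54d3, 631a, 7a07, 8f9f, ab80, af8c, d76c, e6f3}.
1ad0 is among them, so fast-forward is possible.

Yes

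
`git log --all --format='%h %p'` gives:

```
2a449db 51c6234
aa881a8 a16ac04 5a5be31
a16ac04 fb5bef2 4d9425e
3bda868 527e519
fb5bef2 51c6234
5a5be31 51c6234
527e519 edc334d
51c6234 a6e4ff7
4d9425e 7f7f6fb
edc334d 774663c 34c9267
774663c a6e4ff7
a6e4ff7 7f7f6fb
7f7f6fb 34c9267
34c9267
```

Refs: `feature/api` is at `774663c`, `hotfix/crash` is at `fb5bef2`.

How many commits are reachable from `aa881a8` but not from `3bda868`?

6

Reachable from aa881a8: {34c9267, 4d9425e, 51c6234, 5a5be31, 7f7f6fb, a16ac04, a6e4ff7, aa881a8, fb5bef2}.
Reachable from 3bda868: {34c9267, 3bda868, 527e519, 774663c, 7f7f6fb, a6e4ff7, edc334d}.
In aa881a8's history but not 3bda868's: {4d9425e, 51c6234, 5a5be31, a16ac04, aa881a8, fb5bef2} — 6 commits.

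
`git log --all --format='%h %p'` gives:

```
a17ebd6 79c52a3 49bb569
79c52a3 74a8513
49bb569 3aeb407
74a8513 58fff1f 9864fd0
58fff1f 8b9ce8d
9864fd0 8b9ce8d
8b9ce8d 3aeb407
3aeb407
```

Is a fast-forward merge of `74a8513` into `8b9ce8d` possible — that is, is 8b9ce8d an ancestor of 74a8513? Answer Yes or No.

A fast-forward from 8b9ce8d to 74a8513 is possible iff 8b9ce8d is an ancestor of 74a8513.
Ancestors of 74a8513: {3aeb407, 58fff1f, 74a8513, 8b9ce8d, 9864fd0}.
8b9ce8d is among them, so fast-forward is possible.

Yes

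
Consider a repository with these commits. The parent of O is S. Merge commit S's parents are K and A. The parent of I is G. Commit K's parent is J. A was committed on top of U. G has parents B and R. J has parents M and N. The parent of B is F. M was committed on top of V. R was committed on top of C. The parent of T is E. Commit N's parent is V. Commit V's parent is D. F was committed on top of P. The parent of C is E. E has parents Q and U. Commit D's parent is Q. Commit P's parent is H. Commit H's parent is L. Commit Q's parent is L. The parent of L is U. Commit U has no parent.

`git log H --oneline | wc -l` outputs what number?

3

Walking parent pointers from H: reachable set = {H, L, U}.
That is 3 commits.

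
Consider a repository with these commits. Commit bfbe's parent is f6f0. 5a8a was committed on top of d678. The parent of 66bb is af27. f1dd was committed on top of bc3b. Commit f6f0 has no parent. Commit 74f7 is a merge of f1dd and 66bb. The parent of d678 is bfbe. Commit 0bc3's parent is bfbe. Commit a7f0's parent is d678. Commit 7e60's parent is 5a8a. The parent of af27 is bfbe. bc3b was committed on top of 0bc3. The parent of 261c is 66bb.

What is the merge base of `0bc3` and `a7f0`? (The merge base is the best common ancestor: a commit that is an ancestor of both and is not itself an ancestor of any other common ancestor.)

bfbe

Ancestors of 0bc3: {0bc3, bfbe, f6f0}.
Ancestors of a7f0: {a7f0, bfbe, d678, f6f0}.
Common ancestors: {bfbe, f6f0}.
Among these, bfbe is not an ancestor of any other common ancestor — it is the merge base.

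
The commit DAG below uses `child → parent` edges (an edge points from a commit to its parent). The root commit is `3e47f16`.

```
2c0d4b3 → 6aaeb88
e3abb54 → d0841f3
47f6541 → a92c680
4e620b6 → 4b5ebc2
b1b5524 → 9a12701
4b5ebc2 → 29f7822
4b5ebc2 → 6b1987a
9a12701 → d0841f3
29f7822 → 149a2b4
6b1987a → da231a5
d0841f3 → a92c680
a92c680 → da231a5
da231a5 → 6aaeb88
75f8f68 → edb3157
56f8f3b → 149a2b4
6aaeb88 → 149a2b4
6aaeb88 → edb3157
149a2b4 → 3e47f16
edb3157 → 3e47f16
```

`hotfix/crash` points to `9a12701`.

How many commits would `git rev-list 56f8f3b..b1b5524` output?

Reachable from b1b5524: {149a2b4, 3e47f16, 6aaeb88, 9a12701, a92c680, b1b5524, d0841f3, da231a5, edb3157}.
Reachable from 56f8f3b: {149a2b4, 3e47f16, 56f8f3b}.
In b1b5524's history but not 56f8f3b's: {6aaeb88, 9a12701, a92c680, b1b5524, d0841f3, da231a5, edb3157} — 7 commits.

7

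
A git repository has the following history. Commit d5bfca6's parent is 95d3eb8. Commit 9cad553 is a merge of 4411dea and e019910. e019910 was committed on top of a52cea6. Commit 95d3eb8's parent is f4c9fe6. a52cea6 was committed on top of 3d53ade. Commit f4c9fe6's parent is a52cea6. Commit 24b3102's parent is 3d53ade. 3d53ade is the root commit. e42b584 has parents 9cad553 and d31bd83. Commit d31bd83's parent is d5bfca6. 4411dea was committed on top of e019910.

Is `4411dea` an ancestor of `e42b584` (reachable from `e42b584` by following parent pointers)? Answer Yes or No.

Yes

Ancestors of e42b584 (commits reachable by following parents): {3d53ade, 4411dea, 95d3eb8, 9cad553, a52cea6, d31bd83, d5bfca6, e019910, e42b584, f4c9fe6}.
4411dea is in that set, so it is an ancestor of e42b584.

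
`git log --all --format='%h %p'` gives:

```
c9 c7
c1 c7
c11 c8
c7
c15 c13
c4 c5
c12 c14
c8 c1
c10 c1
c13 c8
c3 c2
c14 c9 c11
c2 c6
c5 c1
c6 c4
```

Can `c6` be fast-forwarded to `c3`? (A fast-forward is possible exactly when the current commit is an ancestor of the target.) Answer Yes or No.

A fast-forward from c6 to c3 is possible iff c6 is an ancestor of c3.
Ancestors of c3: {c1, c2, c3, c4, c5, c6, c7}.
c6 is among them, so fast-forward is possible.

Yes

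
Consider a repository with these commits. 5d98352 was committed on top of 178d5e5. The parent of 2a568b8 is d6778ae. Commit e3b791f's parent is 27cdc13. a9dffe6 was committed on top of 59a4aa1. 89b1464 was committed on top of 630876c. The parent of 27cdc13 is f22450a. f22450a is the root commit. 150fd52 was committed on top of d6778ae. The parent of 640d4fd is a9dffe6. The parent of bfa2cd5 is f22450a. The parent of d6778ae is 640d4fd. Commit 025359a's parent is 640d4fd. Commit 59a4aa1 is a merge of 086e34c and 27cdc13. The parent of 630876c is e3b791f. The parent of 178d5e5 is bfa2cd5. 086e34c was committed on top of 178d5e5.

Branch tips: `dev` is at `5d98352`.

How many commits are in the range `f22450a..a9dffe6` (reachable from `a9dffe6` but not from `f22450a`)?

6

Reachable from a9dffe6: {086e34c, 178d5e5, 27cdc13, 59a4aa1, a9dffe6, bfa2cd5, f22450a}.
Reachable from f22450a: {f22450a}.
In a9dffe6's history but not f22450a's: {086e34c, 178d5e5, 27cdc13, 59a4aa1, a9dffe6, bfa2cd5} — 6 commits.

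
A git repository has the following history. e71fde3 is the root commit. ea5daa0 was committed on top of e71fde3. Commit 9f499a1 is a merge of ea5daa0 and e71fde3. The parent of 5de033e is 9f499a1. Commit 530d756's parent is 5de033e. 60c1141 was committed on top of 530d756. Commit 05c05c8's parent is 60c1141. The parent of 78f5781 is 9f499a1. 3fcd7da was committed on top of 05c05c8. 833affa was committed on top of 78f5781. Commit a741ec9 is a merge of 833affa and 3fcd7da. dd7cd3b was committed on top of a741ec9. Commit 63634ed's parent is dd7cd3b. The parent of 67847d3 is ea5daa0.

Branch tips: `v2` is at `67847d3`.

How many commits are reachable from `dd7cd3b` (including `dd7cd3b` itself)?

12

Walking parent pointers from dd7cd3b: reachable set = {05c05c8, 3fcd7da, 530d756, 5de033e, 60c1141, 78f5781, 833affa, 9f499a1, a741ec9, dd7cd3b, e71fde3, ea5daa0}.
That is 12 commits.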